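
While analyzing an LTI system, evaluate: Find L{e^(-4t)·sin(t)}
First shifting: L{e^(at)f(t)}=F(s-a)
L{sin(t)}=1/(s²+1)
Shift: 1/((s+4)²+1)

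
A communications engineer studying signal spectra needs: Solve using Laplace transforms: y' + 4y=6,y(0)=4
Take L of both sides: sY(s) - 4 + 4Y(s)=6/s
Y(s)(s + 4)=6/s + 4
Y(s)=6/(s(s + 4)) + 4/(s + 4)
Partial fractions: 6/(s(s + 4))=(3/2)/s - (3/2)/(s + 4)
So Y(s)=(3/2)/s + (5/2)/(s + 4)
Inverse transform (L^(-1){1/s}=1, L^(-1){1/(s + 4)}=e^(-4t)):

Answer: y(t)=3/2 + (5/2)·e^(-4t)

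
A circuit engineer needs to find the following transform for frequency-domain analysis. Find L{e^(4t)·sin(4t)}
First shifting: L{e^(at)f(t)} = F(s-a)
L{sin(4t)} = 4/(s²+16)
Shift: 4/((s-4)²+16)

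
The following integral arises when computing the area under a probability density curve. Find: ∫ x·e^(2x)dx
Integration by parts: u=x, dv=e^(2x) dx
du=dx, v=e^(2x)/2
=x·e^(2x)/2 - ∫ e^(2x)/2 dx
=x·e^(2x)/2 - e^(2x)/4+C

Answer: e^(2x)(x/2-1/4)+C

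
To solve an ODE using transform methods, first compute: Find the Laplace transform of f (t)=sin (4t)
L{sin(wt)}=w/(s² + w²)
L{sin(4t)}=4/(s² + 16)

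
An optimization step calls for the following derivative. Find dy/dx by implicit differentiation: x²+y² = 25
Differentiate both sides: 2x+2y·(dy/dx) = 0
Solve: dy/dx = -2x/(2y) = -x/y

Answer: dy/dx = -x/y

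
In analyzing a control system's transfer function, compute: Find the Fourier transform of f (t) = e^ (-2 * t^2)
The Fourier transform of a Gaussian e^(-a*t^2) is sqrt(pi/a)*e^(-omega^2/(4a)).
With a = 2: F(omega) = sqrt(pi/2)*e^(-omega^2/8)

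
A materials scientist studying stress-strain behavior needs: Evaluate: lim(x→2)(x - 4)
Polynomial is continuous, so substitute x = 2:
1·2 - 4 = -2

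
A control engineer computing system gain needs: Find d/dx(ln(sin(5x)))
Chain rule: d/dx[ln(u)]=u'/u where u=sin(5x)
u'=5cos(5x)

Answer: (5cos(5x))/(sin(5x))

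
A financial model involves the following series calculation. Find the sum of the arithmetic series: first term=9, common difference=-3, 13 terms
Last term: a_n=9 + (13 - 1)·-3=-27
Sum=n(a_1 + a_n)/2=13(9 + (-27))/2=-117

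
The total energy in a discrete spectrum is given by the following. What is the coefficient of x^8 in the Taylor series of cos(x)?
cos(x)=Σ (-1)^k x^(2k)/(2k)!
For x^8: (-1)^4/8!=1/40320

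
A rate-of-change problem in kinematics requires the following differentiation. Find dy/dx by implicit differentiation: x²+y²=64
Differentiate both sides: 2x+2y·(dy/dx)=0
Solve: dy/dx=-2x/(2y)=-x/y

Answer: dy/dx=-x/y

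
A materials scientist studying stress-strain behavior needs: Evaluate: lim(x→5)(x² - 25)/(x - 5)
Factor: (x² - 25)=(x-5)(x + 5)
Cancel (x-5): lim(x→5) (x + 5)=10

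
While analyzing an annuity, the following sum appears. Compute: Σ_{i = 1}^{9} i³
Using formula: Σ i^3 = [n(n+1)/2]² = [9·10/2]² = 2025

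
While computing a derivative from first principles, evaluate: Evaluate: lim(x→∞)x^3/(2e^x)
Apply L'Hôpital 3 times (∞/∞ each time):
Eventually get 3!/(2e^x) → 0

Answer: 0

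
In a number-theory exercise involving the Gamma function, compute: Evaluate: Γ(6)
Γ(n) = (n-1)! for positive integers
Γ(6) = 5! = 120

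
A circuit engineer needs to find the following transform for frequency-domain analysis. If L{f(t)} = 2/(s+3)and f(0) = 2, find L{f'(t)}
L{f'(t)}=s·F(s) - f(0)=2s/(s+3)-2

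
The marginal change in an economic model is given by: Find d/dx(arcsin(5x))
d/dx[arcsin(u)] = u'/√(1-u²), u = 5x, u' = 5

Answer: 5/√(1-25x²)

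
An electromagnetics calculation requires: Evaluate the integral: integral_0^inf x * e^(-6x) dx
This is a Gamma integral. Substitute u = 6x (du = 6 dx):
integral_0^inf x*e^(-6x) dx = (1/6^2) integral_0^inf u^1*e^(-u) du
= Gamma(2)/6^2 = 1!/6^2 = 1/36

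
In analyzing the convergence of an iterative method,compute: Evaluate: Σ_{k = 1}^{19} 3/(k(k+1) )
Partial fractions: 3/(k(k + 1)) = 3/k - 3/(k + 1)
Telescoping sum: 3(1 - 1/20) = 3·19/20

Answer: 57/20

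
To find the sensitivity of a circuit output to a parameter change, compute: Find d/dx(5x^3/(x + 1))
Quotient rule: (f/g)'=(f'g - fg')/g²
f=5x^3, f'=15x^2
g=x+1, g'=1

Answer: (15x^2·(x+1)-5x^3)/(x+1)²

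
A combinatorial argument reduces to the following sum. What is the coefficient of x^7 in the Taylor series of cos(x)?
cos(x) has only even powers. Coefficient of x^7 = 0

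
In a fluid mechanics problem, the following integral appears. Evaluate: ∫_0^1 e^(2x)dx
Antiderivative: (1/2)e^(2x)
Evaluate: (1/2)(e^2 - 1)

Answer: (e^2 - 1)/2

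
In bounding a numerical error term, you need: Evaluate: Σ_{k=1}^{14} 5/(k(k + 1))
Partial fractions: 5/(k(k+1)) = 5/k - 5/(k+1)
Telescoping sum: 5(1-1/15) = 5·14/15

Answer: 14/3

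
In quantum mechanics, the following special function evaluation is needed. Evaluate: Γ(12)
Γ(n)=(n-1)! for positive integers
Γ(12)=11!=39916800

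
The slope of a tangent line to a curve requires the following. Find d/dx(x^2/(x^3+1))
Quotient rule: (f/g)' = (f'g - fg')/g²
f = x^2, f' = 2x
g = x^3+1, g' = 3x^2

Answer: (2x·(x^3+1)-3x^4)/(x^3+1)²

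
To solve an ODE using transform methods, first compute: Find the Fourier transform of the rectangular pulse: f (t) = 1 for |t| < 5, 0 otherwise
F(omega) = integral from -5 to 5 of e^(-j * omega * t) dt
= 2 * sin(5 * omega)/omega = 10 * sinc(5 * omega/pi)

Answer: 2 * sin(5 * omega)/omega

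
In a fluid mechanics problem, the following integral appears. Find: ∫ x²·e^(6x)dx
Integration by parts twice:
First: u = x², dv = e^(6x) dx => x²e^(6x)/6 - (2/6)∫ xe^(6x) dx
Second (∫ xe^(6x) dx): xe^(6x)/6 - e^(6x)/36
Combining: e^(6x)(x²/6-2x/36+2/216)+C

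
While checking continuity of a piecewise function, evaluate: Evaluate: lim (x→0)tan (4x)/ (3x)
tan(u) ≈ u for small u:
tan(4x)/(3x) ≈ 4x/(3x) = 4/3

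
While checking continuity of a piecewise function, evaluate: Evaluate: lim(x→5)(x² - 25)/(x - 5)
Factor: (x² - 25)=(x-5)(x+5)
Cancel (x-5): lim(x→5) (x+5)=10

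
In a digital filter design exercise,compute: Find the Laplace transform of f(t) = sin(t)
L{sin(wt)}=w/(s² + w²)
L{sin(t)}=1/(s² + 1)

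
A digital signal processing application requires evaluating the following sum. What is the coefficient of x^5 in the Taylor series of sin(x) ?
sin(x)=Σ (-1)^k x^(2k + 1)/(2k + 1)!
For x^5: (-1)^2/5!=1/120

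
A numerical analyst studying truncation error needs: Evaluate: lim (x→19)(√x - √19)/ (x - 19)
Multiply by conjugate (√x+√19)/(√x+√19):
= (x - 19)/((x - 19)(√x+√19)) = 1/(√x+√19)
As x → 19: 1/(2√19)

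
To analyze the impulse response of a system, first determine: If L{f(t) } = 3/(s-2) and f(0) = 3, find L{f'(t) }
L{f'(t)} = s·F(s) - f(0) = 3s/(s-2) - 3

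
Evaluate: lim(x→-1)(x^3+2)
Polynomial is continuous, so substitute x = -1:
1·(-1)^3 + 2 = 1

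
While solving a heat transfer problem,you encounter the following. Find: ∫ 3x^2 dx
Using power rule: ∫ 3x^2 dx = 3/3 x^3 + C = x^3 + C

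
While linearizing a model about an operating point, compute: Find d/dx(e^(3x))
Chain rule: d/dx[e^u] = e^u · u' where u = 3x
u' = 3

Answer: 3·e^(3x)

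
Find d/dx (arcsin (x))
d/dx[arcsin(u)]=u'/√(1-u²), u=x, u'=1

Answer: 1/√(1-x²)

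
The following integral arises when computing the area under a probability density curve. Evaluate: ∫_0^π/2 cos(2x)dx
Antiderivative: sin(2x)/2
Evaluate at bounds: [sin(2·π/2)/2] - [sin(2·0)/2]
= ((0) - (0))/2 = 0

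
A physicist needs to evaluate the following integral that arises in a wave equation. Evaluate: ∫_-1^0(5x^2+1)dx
Step 1: Find antiderivative F(x) = (5/3)x^3 + x
Step 2: F(0) - F(-1) = 0 - (-8/3) = 8/3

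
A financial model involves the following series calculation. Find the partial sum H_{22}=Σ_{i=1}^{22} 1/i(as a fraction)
H_22 = 1+1/2+1/3+...+1/22
= 19093197/5173168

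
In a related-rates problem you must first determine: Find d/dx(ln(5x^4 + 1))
Chain rule: d/dx[ln(u)] = u'/u where u = 5x^4+1
u' = 20x^3

Answer: (20x^3)/(5x^4+1)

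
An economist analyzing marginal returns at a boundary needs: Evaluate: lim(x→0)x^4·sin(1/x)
Squeeze theorem: -|x^4| ≤ x^4·sin(1/x) ≤ |x^4|
Since x^4 → 0 as x → 0, by squeeze theorem the limit is 0

Answer: 0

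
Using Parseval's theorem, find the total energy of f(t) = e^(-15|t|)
Parseval's theorem: E=integral |f(t)|^2 dt=(1/2pi) integral |F(omega)|^2 domega
E=integral_{-inf}^{inf} e^(-30|t|) dt=2 * integral_0^inf e^(-30t) dt=2/(2 * 15)=1/15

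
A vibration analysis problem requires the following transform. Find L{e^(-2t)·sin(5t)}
First shifting: L{e^(at)f(t)}=F(s-a)
L{sin(5t)}=5/(s²+25)
Shift: 5/((s+2)²+25)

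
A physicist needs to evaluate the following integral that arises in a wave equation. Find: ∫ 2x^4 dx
Using power rule: ∫ 2x^4 dx=2/5 x^5 + C=(2/5)x^5 + C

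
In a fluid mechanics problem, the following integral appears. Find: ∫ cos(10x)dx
Using substitution u = 10x: ∫ cos(u) du/10 = sin(u)/10+C

Answer: (1/10)sin(10x)+C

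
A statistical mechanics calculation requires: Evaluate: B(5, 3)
B(x,y)=Γ(x)Γ(y)/Γ(x+y)=(x-1)!(y-1)!/(x+y-1)!
B(5,3)=4!·2!/7!=1/105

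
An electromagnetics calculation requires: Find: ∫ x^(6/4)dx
Power rule: ∫ x^(3/2) dx=x^(5/2)/(5/2)+C

Answer: (2/5)·x^(5/2)+C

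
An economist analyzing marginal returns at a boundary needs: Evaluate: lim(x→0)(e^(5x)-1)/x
L'Hôpital (0/0): lim 5e^(5x)/1=5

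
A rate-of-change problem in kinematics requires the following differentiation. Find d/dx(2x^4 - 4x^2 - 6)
Power rule: d/dx(ax^n) = n·a·x^(n-1)
Term by term: 8·x^3-8·x

Answer: 8x^3-8x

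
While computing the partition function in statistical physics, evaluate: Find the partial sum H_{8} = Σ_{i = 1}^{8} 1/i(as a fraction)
H_8 = 1 + 1/2 + 1/3 + ... + 1/8
= 761/280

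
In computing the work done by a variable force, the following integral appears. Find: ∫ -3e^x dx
Since d/dx[e^x]=+e^x, we get -3e^x+C

Answer: -3e^x+C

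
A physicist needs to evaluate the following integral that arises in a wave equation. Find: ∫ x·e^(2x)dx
Integration by parts: u = x, dv = e^(2x) dx
du = dx, v = e^(2x)/2
= x·e^(2x)/2 - ∫ e^(2x)/2 dx
= x·e^(2x)/2 - e^(2x)/4+C

Answer: e^(2x)(x/2-1/4)+C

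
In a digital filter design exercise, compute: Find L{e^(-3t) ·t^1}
First shifting: L{e^(at)f(t)} = F(s-a)
L{t^1} = 1/s^2
Shift s → s + 3: 1/(s + 3)^2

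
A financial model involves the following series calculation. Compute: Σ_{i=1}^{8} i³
Using formula: Σ i^3=[n(n + 1)/2]²=[8·9/2]²=1296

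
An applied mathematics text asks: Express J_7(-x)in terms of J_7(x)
For integer n: J_n(-x)=(-1)^n J_n(x)
With n=7: J_7(-x)=(-1)^7 J_7(x)=-J_7(x)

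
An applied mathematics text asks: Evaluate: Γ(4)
Γ(n) = (n-1)! for positive integers
Γ(4) = 3! = 6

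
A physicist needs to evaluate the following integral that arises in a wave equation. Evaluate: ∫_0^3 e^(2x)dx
Antiderivative: (1/2)e^(2x)
Evaluate: (1/2)(e^6 - 1)

Answer: (e^6 - 1)/2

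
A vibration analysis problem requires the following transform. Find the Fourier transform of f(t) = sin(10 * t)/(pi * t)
sin(W * t)/(pi * t) = (W/pi) * sinc(W * t/pi) is the impulse response of the ideal low-pass filter with cutoff W (here W = 10).
Its Fourier transform is a rectangular function:
F(omega) = 1 for |omega| < 10, 0 otherwise

Answer: rect(omega/20) [i.e., 1 for |omega| < 10, 0 otherwise]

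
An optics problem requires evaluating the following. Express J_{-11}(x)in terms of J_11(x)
For integer n: J_{-n}(x)=(-1)^n J_n(x)
With n=11: J_{-11}(x)=(-1)^11 J_11(x)=-J_11(x)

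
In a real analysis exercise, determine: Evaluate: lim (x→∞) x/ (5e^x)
Apply L'Hôpital 1 times (∞/∞ each time):
Eventually get 1!/(5e^x) → 0

Answer: 0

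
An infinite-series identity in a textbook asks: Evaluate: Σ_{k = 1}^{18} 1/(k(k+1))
Partial fractions: 1/(k(k+1)) = 1/k - 1/(k+1)
Telescoping sum: 1(1-1/19) = 1·18/19

Answer: 18/19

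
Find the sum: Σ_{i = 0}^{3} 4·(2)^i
Geometric series: S = a(1 - r^n)/(1 - r)
a = 4, r = 2, n = 4
S = 4(1 - 16)/-1 = 60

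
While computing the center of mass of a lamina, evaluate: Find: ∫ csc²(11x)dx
Since d/dx[-cot(11x)] = 11csc²(11x), integral = -cot(11x)/11 + C

Answer: (-1/11)cot(11x) + C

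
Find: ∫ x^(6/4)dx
Power rule: ∫ x^(3/2) dx = x^(5/2)/(5/2)+C

Answer: (2/5)·x^(5/2)+C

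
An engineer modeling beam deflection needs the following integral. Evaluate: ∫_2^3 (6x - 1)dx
Step 1: Find antiderivative F(x) = 3x^2 - x
Step 2: F(3) - F(2) = 24 - (10) = 14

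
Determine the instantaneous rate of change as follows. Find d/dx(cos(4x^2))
Chain rule: d/dx[cos(u)]=-sin(u)·u' where u=4x^2
u'=8x

Answer: -8x·sin(4x^2)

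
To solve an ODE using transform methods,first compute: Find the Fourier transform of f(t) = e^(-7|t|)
Using the standard pair: F{e^(-a|t|)} = 2a/(a^2+omega^2)
With a = 7: F(omega) = 14/(49+omega^2)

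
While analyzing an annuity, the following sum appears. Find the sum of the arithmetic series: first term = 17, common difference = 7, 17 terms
Last term: a_n=17+(17-1)·7=129
Sum=n(a_1+a_n)/2=17(17+129)/2=1241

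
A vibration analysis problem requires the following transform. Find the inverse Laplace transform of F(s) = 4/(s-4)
L^(-1){4/(s-a)} = c·e^(at)
Here a = 4, c = 4

Answer: 4e^(4t)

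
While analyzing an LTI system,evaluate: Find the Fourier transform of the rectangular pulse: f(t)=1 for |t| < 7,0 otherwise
F(omega)=integral from -7 to 7 of e^(-j * omega * t) dt
=2 * sin(7 * omega)/omega=14 * sinc(7 * omega/pi)

Answer: 2 * sin(7 * omega)/omega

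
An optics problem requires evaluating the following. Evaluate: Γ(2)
Γ(n) = (n-1)! for positive integers
Γ(2) = 1! = 1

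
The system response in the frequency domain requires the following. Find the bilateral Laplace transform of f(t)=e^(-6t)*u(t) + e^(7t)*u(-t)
For e^(-6t) * u(t): L=1/(s + 6), Re(s) > -6
For e^(7t) * u(-t): L=-1/(s-7), Re(s) < 7
Combined: F(s)=1/(s + 6) - 1/(s-7), -6 < Re(s) < 7

Answer: 1/(s + 6) - 1/(s-7), ROC: -6 < Re(s) < 7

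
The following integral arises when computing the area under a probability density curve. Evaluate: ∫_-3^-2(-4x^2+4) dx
Step 1: Find antiderivative F(x) = (-4/3)x^3 + 4x
Step 2: F(-2) - F(-3) = 8/3 - (24) = -64/3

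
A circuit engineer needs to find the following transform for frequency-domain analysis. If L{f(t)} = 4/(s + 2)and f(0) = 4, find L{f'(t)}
L{f'(t)} = s·F(s) - f(0) = 4s/(s+2)-4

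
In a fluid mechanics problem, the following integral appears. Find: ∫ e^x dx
Since d/dx[e^x]=+e^x, we get 1e^x+C

Answer: e^x+C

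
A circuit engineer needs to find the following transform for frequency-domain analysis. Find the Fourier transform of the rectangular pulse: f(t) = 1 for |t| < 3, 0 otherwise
F(omega) = integral from -3 to 3 of e^(-j * omega * t) dt
= 2 * sin(3 * omega)/omega = 6 * sinc(3 * omega/pi)

Answer: 2 * sin(3 * omega)/omega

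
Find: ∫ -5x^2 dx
Using power rule: ∫ -5x^2 dx = -5/3 x^3 + C = (-5/3)x^3 + C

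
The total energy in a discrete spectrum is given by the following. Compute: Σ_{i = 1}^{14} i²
Using formula: Σ i^2 = n(n+1)(2n+1)/6 = 14·15·29/6 = 1015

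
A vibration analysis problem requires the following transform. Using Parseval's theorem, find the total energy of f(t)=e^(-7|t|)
Parseval's theorem: E = integral |f(t)|^2 dt = (1/2pi) integral |F(omega)|^2 domega
E = integral_{-inf}^{inf} e^(-14|t|) dt = 2*integral_0^inf e^(-14t) dt = 2/(2*7) = 1/7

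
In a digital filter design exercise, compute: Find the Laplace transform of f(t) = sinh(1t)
L{sinh(at)}=a/(s²-a²)
L{sinh(1t)}=1/(s²-1)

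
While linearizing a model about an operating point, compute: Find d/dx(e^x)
Chain rule: d/dx[e^u] = e^u · u' where u = x
u' = 1

Answer: 1·e^x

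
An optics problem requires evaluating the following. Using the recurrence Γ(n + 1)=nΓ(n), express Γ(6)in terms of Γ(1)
Γ(6)=5Γ(5)=5·4Γ(4)=...=5!·Γ(1)=120·Γ(1)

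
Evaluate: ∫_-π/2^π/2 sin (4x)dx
Antiderivative: -cos(4x)/4
Evaluate at bounds: [-cos(4·π/2)/4] - [-cos(4·-π/2)/4]
=(-(1)+(1))/4=0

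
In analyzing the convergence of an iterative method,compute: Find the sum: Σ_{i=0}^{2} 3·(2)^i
Geometric series: S = a(1 - r^n)/(1 - r)
a = 3, r = 2, n = 3
S = 3(1-8)/-1 = 21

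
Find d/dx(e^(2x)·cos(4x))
Product rule: (fg)'=f'g + fg'
f=e^(2x), f'=2·e^(2x)
g=cos(4x), g'=-4·sin(4x)

Answer: 2·e^(2x)·cos(4x) - 4·e^(2x)·sin(4x)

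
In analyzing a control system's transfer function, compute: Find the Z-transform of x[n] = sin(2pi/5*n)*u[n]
Z{sin(w0 * n) * u[n]}=z * sin(w0)/(z^2 - 2z * cos(w0) + 1)
With w0=2pi/5: X(z)=z * sin(2pi/5)/(z^2 - 2z * cos(2pi/5) + 1)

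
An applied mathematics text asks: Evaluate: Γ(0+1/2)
Γ(1/2) = √π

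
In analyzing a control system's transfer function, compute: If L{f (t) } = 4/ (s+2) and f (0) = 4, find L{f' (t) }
L{f'(t)} = s·F(s) - f(0) = 4s/(s + 2) - 4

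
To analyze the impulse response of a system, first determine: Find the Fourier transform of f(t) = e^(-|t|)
Using the standard pair: F{e^(-a|t|)}=2a/(a^2 + omega^2)
With a=1: F(omega)=2/(1 + omega^2)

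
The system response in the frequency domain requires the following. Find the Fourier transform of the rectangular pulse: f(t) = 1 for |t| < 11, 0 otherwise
F(omega) = integral from -11 to 11 of e^(-j * omega * t) dt
= 2 * sin(11 * omega)/omega = 22 * sinc(11 * omega/pi)

Answer: 2 * sin(11 * omega)/omega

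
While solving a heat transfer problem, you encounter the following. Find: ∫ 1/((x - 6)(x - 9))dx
Partial fractions: 1/((x-6)(x-9)) = A/(x-6)+B/(x-9)
A = -1/3, B = 1/3
∫ [-1/3· 1/(x-6)+1/3· 1/(x-9)] dx
= (1/3)[ln|x-9| - ln|x-6|]+C

Answer: (1/3)·ln|(x-9)/(x-6)|+C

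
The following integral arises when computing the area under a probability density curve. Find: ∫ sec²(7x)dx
Since d/dx[tan(7x)]=7sec²(7x), integral=tan(7x)/7 + C

Answer: (1/7)tan(7x) + C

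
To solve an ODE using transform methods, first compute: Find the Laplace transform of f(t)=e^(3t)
L{e^(at)}=1/(s-a)
L{e^(3t)}=1/(s-3)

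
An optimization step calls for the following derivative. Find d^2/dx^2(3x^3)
Apply power rule 2 times:
d^1: 9x^2
d^2: 18x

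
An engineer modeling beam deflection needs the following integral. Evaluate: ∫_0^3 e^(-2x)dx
Antiderivative: (1/(-2))e^(-2x)
Evaluate: (1/(-2))(e^-6 - 1)

Answer: (e^-6 - 1)/(-2)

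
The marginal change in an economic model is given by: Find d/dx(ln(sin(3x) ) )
Chain rule: d/dx[ln(u)] = u'/u where u = sin(3x)
u' = 3cos(3x)

Answer: (3cos(3x))/(sin(3x))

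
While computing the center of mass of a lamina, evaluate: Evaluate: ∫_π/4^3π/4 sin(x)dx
Antiderivative: -cos(x)
Evaluate at bounds: [-cos(1·3π/4)/1] - [-cos(1·π/4)/1]
=(-(-√2/2)+(√2/2))/1=√2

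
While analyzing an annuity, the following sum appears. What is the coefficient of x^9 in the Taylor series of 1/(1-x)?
1/(1-x)=Σ x^n for |x|<1
All coefficients are 1

Answer: 1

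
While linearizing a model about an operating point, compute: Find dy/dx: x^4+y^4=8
Differentiate: 4x^3 + 4y^3·(dy/dx)=0
dy/dx=-4x^3/(4y^3)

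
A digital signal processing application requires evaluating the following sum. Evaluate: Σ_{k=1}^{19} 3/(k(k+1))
Partial fractions: 3/(k(k + 1))=3/k - 3/(k + 1)
Telescoping sum: 3(1 - 1/20)=3·19/20

Answer: 57/20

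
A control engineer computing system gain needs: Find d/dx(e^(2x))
Chain rule: d/dx[e^u] = e^u · u' where u = 2x
u' = 2

Answer: 2·e^(2x)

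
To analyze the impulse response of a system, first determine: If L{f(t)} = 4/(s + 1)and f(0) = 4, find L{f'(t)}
L{f'(t)}=s·F(s) - f(0)=4s/(s + 1) - 4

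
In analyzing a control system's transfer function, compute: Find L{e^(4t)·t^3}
First shifting: L{e^(at)f(t)}=F(s-a)
L{t^3}=6/s^4
Shift s → s-4: 6/(s-4)^4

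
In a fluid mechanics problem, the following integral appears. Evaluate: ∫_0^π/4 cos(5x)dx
Antiderivative: sin(5x)/5
Evaluate at bounds: [sin(5·π/4)/5] - [sin(5·0)/5]
= ((-√2/2) - (0))/5 = -√2/10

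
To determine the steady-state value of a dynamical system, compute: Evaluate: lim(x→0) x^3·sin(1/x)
Squeeze theorem: -|x^3| ≤ x^3·sin(1/x) ≤ |x^3|
Since x^3 → 0 as x → 0, by squeeze theorem the limit is 0

Answer: 0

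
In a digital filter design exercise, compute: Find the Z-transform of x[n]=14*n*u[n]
Z{n*u[n]} = z/(z-1)^2
By linearity: Z{14*n*u[n]} = 14z/(z-1)^2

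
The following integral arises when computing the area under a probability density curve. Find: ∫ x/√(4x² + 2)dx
Let u = 4x²+2, du = 8x dx
∫ (1/8)·u^(-1/2) du = √u/4+C

Answer: √(4x²+2)/4+C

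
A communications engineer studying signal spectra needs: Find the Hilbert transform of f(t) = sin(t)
The Hilbert transform shifts each frequency component by -pi/2.
H{sin(wt)} = -cos(wt)
With w = 1: H{sin(t)} = -cos(t)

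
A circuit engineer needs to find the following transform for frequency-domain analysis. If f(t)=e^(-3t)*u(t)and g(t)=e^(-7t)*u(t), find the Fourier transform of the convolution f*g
By the convolution theorem: F{f*g}=F(omega)*G(omega)
F(omega)=1/(3 + j*omega), G(omega)=1/(7 + j*omega)
F{f*g}=1/((3 + j*omega)(7 + j*omega))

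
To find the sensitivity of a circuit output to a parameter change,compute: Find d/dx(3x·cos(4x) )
Product rule: (fg)' = f'g + fg'
f = 3x, f' = 3
g = cos(4x), g' = -4·sin(4x)

Answer: 3·cos(4x) - 12x·sin(4x)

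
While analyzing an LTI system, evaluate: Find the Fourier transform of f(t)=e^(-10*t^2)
The Fourier transform of a Gaussian e^(-a*t^2) is sqrt(pi/a)*e^(-omega^2/(4a)).
With a = 10: F(omega) = sqrt(pi/10)*e^(-omega^2/40)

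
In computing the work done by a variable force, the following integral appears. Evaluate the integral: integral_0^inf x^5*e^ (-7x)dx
This is a Gamma integral. Substitute u=7x (du=7 dx):
integral_0^inf x^5*e^(-7x) dx=(1/7^6) integral_0^inf u^5*e^(-u) du
=Gamma(6)/7^6=5!/7^6=120/117649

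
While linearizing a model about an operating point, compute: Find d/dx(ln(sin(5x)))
Chain rule: d/dx[ln(u)]=u'/u where u=sin(5x)
u'=5cos(5x)

Answer: (5cos(5x))/(sin(5x))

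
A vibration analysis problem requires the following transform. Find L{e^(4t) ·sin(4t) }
First shifting: L{e^(at)f(t)} = F(s-a)
L{sin(4t)} = 4/(s² + 16)
Shift: 4/((s-4)² + 16)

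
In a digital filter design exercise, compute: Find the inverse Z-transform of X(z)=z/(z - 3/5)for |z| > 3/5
Standard pair: z/(z-a) <-> a^n * u[n] for causal signals
With a = 3/5: x[n] = (3/5)^n * u[n]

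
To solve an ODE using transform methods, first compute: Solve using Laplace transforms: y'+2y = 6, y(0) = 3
Take L of both sides: sY(s) - 3 + 2Y(s)=6/s
Y(s)(s + 2)=6/s + 3
Y(s)=6/(s(s + 2)) + 3/(s + 2)
Partial fractions: 6/(s(s + 2))=3/s - 3/(s + 2)
So Y(s)=3/s
Inverse transform (L^(-1){1/s}=1, L^(-1){1/(s + 2)}=e^(-2t)):

Answer: y(t)=3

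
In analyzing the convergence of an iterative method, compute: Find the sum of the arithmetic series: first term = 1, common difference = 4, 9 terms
Last term: a_n = 1+(9-1)·4 = 33
Sum = n(a_1+a_n)/2 = 9(1+33)/2 = 153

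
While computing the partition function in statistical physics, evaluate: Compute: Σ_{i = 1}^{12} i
Using formula: Σ i^1=n(n+1)/2=12·13/2=78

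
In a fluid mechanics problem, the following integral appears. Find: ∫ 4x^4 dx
Using power rule: ∫ 4x^4 dx = 4/5 x^5 + C = (4/5)x^5 + C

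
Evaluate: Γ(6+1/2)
Γ(n+1/2)=(2n)!√π/(4^n·n!)
=479001600√π/(4096·720)=(10395/64)·√π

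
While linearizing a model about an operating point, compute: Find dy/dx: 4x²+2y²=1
Differentiate: 8x + 4y·(dy/dx)=0
dy/dx=-8x/(4y)=-2·(x/y)

Answer: dy/dx=-2·(x/y)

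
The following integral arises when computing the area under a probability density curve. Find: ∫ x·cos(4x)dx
By parts: u = x, dv = cos(4x) dx
du = dx, v = sin(4x)/4
= x·sin(4x)/4+cos(4x)/4²+C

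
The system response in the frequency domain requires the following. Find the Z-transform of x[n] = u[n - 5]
Using the time-shift property: Z{u[n-5]}=z^(-5)*z/(z-1)
=z^(-4)/(z-1)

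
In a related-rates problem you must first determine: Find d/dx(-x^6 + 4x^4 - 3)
Power rule: d/dx(ax^n)=n·a·x^(n-1)
Term by term: -6·x^5 + 16·x^3

Answer: -6x^5 + 16x^3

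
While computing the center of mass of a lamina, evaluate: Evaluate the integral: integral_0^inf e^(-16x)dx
integral_0^inf e^(-16x) dx = [-1/16 * e^(-16x)]_0^inf
= 0 - (-1/16) = 1/16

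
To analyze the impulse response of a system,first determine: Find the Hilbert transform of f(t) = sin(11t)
The Hilbert transform shifts each frequency component by -pi/2.
H{sin(wt)}=-cos(wt)
With w=11: H{sin(11t)}=-cos(11t)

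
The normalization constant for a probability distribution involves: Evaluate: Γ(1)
Γ(n) = (n-1)! for positive integers
Γ(1) = 0! = 1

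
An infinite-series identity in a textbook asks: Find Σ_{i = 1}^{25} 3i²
=3·n(n + 1)(2n + 1)/6=3·25·26·51/6=16575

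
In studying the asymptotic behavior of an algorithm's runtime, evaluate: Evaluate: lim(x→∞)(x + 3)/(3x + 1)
Divide numerator and denominator by x:
lim (1 + 3/x)/(3 + 1/x)=1/3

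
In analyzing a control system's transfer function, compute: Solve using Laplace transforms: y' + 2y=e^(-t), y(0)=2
Take L: sY - 2+2Y=1/(s+1)
Y(s+2)=1/(s+1)+2
Y=1/((s+1)(s+2))+2/(s+2)
Partial fractions: 1/((s+1)(s+2))=1/(s+1)-1/(s+2)
So Y=1/(s+1)+1/(s+2)
Inverse Laplace transform (L^(-1){1/(s+1)}=e^(-t), L^(-1){1/(s+2)}=e^(-2t)):

Answer: y(t)=1·e^(-t)+e^(-2t)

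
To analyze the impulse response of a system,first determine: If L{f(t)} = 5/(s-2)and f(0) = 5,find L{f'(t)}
L{f'(t)}=s·F(s) - f(0)=5s/(s-2)-5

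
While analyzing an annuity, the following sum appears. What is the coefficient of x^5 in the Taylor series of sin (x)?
sin(x)=Σ (-1)^k x^(2k + 1)/(2k + 1)!
For x^5: (-1)^2/5!=1/120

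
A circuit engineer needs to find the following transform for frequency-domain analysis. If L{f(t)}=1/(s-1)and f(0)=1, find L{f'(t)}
L{f'(t)} = s·F(s) - f(0) = s/(s-1)-1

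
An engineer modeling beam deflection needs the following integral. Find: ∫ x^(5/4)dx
Power rule: ∫ x^(5/4) dx = x^(9/4)/(9/4)+C

Answer: (4/9)·x^(9/4)+C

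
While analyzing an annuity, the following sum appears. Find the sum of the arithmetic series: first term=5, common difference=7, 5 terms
Last term: a_n=5+(5-1)·7=33
Sum=n(a_1+a_n)/2=5(5+33)/2=95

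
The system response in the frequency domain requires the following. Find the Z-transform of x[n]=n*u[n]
Standard pair: Z{n * u[n]} = z/(z-1)^2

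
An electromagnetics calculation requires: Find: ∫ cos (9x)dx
Using substitution u=9x: ∫ cos(u) du/9=sin(u)/9+C

Answer: (1/9)sin(9x)+C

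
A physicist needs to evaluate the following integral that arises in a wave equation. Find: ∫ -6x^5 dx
Using power rule: ∫ -6x^5 dx = -6/6 x^6+C = -x^6+C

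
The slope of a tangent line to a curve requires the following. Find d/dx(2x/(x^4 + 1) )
Quotient rule: (f/g)'=(f'g - fg')/g²
f=2x, f'=2
g=x^4+1, g'=4x^3

Answer: (2·(x^4+1)-8x^4)/(x^4+1)²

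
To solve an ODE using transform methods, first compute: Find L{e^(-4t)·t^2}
First shifting: L{e^(at)f(t)} = F(s-a)
L{t^2} = 2/s^3
Shift s → s+4: 2/(s+4)^3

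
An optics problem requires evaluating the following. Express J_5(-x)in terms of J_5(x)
For integer n: J_n(-x)=(-1)^n J_n(x)
With n=5: J_5(-x)=(-1)^5 J_5(x)=-J_5(x)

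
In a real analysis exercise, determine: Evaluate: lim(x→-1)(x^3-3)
Polynomial is continuous, so substitute x=-1:
1·(-1)^3 - 3=-4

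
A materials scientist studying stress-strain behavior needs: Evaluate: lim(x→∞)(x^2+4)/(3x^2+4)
Divide numerator and denominator by x^2:
lim (1+4/x^2)/(3+4/x^2) = 1/3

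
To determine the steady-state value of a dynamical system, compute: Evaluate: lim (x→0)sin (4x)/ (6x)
L'Hôpital (0/0): lim 4cos(4x)/6=4/6

Answer: 2/3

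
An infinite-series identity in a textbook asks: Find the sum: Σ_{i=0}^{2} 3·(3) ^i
Geometric series: S=a(1 - r^n)/(1 - r)
a=3, r=3, n=3
S=3(1-27)/-2=39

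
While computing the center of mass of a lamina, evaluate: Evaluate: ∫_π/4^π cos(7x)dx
Antiderivative: sin(7x)/7
Evaluate at bounds: [sin(7·π)/7] - [sin(7·π/4)/7]
=((0) - (-√2/2))/7=√2/14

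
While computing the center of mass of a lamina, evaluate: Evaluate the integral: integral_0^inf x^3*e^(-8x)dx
This is a Gamma integral. Substitute u=8x (du=8 dx):
integral_0^inf x^3 * e^(-8x) dx=(1/8^4) integral_0^inf u^3 * e^(-u) du
=Gamma(4)/8^4=3!/8^4=6/4096

Answer: 3/2048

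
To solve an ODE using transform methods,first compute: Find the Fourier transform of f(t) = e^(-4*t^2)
The Fourier transform of a Gaussian e^(-a*t^2) is sqrt(pi/a)*e^(-omega^2/(4a)).
With a=4: F(omega)=sqrt(pi)/2*e^(-omega^2/16)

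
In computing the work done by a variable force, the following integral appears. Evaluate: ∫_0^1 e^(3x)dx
Antiderivative: (1/3)e^(3x)
Evaluate: (1/3)(e^3 - 1)

Answer: (e^3 - 1)/3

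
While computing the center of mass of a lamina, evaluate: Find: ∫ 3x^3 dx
Using power rule: ∫ 3x^3 dx = 3/4 x^4+C = (3/4)x^4+C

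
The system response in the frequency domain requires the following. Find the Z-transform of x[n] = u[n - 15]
Using the time-shift property: Z{u[n-15]} = z^(-15)*z/(z-1)
= z^(-14)/(z-1)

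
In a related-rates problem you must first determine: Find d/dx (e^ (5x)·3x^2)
Product rule: (fg)'=f'g+fg'
f=e^(5x), f'=5·e^(5x)
g=3x^2, g'=6x

Answer: 15·e^(5x)·x^2+6·e^(5x)·x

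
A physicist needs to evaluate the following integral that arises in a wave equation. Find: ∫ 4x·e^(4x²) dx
Let u = 4x², du = 8x dx
∫ (1/2)e^u du = e^u/2 + C

Answer: e^(4x²)/2 + C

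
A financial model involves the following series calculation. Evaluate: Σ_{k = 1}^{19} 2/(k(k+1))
Partial fractions: 2/(k(k+1))=2/k - 2/(k+1)
Telescoping sum: 2(1-1/20)=2·19/20

Answer: 19/10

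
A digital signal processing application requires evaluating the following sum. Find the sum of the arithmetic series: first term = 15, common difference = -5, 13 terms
Last term: a_n = 15 + (13 - 1)·-5 = -45
Sum = n(a_1 + a_n)/2 = 13(15 + (-45))/2 = -195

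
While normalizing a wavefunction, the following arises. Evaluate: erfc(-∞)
erfc(x) = 1 - erf(x); erfc(-∞) = 1 - erf(-∞) = 1 - (-1) = 2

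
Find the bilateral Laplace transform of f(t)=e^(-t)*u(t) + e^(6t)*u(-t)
For e^(-t)*u(t): L=1/(s+1), Re(s) > -1
For e^(6t)*u(-t): L=-1/(s-6), Re(s) < 6
Combined: F(s)=1/(s+1)-1/(s-6), -1 < Re(s) < 6

Answer: 1/(s+1)-1/(s-6), ROC: -1 < Re(s) < 6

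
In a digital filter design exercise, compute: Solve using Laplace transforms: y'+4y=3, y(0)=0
Take L of both sides: sY(s) - 0 + 4Y(s)=3/s
Y(s)(s + 4)=3/s + 0
Y(s)=3/(s(s + 4)) + 0/(s + 4)
Partial fractions: 3/(s(s + 4))=(3/4)/s - (3/4)/(s + 4)
So Y(s)=(3/4)/s - (3/4)/(s + 4)
Inverse transform (L^(-1){1/s}=1, L^(-1){1/(s + 4)}=e^(-4t)):

Answer: y(t)=3/4 - (3/4)·e^(-4t)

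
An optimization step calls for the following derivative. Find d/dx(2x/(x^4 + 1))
Quotient rule: (f/g)' = (f'g - fg')/g²
f = 2x, f' = 2
g = x^4+1, g' = 4x^3

Answer: (2·(x^4+1)-8x^4)/(x^4+1)²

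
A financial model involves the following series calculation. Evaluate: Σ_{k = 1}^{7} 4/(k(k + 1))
Partial fractions: 4/(k(k + 1)) = 4/k - 4/(k + 1)
Telescoping sum: 4(1 - 1/8) = 4·7/8

Answer: 7/2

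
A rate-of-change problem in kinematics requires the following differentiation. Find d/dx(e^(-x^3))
Chain rule: d/dx[e^u] = e^u · u' where u = -x^3
u' = -3x^2

Answer: -3x^2·e^(-x^3)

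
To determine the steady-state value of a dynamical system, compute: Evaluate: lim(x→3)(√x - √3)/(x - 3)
Multiply by conjugate (√x + √3)/(√x + √3):
= (x - 3)/((x - 3)(√x + √3)) = 1/(√x + √3)
As x → 3: 1/(2√3)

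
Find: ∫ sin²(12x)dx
Using identity sin²(u) = (1 - cos(2u))/2:
∫ (1 - cos(24x))/2 dx = x/2 - sin(24x)/48 + C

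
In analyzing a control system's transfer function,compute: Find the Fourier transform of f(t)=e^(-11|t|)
Using the standard pair: F{e^(-a|t|)} = 2a/(a^2 + omega^2)
With a = 11: F(omega) = 22/(121 + omega^2)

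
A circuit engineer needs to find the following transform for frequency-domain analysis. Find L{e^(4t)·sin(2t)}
First shifting: L{e^(at)f(t)} = F(s-a)
L{sin(2t)} = 2/(s² + 4)
Shift: 2/((s-4)² + 4)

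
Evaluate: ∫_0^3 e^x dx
Antiderivative: e^x
Evaluate: (e^3-1)

Answer: e^3-1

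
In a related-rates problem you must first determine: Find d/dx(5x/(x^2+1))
Quotient rule: (f/g)' = (f'g - fg')/g²
f = 5x, f' = 5
g = x^2 + 1, g' = 2x

Answer: (5·(x^2 + 1) - 10x^2)/(x^2 + 1)²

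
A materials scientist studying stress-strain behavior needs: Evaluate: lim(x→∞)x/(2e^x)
Apply L'Hôpital 1 times (∞/∞ each time):
Eventually get 1!/(2e^x) → 0

Answer: 0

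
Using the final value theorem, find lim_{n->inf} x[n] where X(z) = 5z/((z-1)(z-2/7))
Final value theorem: lim x[n] = lim_{z->1} (z-1)*X(z)
(z-1)*X(z) = 5z/(z-2/7)
As z->1: 5/(1 - 2/7) = 5/(5/7) = 7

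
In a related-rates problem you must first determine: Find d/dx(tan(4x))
Chain rule: d/dx[tan(u)] = sec²(u)·u' where u = 4x
u' = 4

Answer: 4·sec²(4x)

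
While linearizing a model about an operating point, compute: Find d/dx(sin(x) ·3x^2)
Product rule: (fg)' = f'g+fg'
f = sin(x), f' = cos(x)
g = 3x^2, g' = 6x

Answer: 3·cos(x)·x^2+6·sin(x)·x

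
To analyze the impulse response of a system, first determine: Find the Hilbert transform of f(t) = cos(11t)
The Hilbert transform shifts each frequency component by -pi/2.
H{cos(wt)} = sin(wt)
With w = 11: H{cos(11t)} = sin(11t)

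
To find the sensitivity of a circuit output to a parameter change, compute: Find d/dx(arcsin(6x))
d/dx[arcsin(u)]=u'/√(1-u²), u=6x, u'=6

Answer: 6/√(1-36x²)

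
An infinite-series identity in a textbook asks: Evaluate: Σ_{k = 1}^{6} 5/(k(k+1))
Partial fractions: 5/(k(k+1))=5/k - 5/(k+1)
Telescoping sum: 5(1-1/7)=5·6/7

Answer: 30/7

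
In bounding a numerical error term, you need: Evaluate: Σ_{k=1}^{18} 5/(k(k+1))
Partial fractions: 5/(k(k+1)) = 5/k - 5/(k+1)
Telescoping sum: 5(1-1/19) = 5·18/19

Answer: 90/19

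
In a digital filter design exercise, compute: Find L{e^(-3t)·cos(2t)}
First shifting: L{e^(at)f(t)} = F(s-a)
L{cos(2t)} = s/(s² + 4)
Shift: (s + 3)/((s + 3)² + 4)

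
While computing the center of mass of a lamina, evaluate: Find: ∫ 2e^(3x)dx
Since d/dx[e^(3x)] = 3e^(3x), we get 2/3 e^(3x)+C

Answer: (2/3)e^(3x)+C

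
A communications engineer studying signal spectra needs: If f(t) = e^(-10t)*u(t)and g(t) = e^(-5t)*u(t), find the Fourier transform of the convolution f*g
By the convolution theorem: F{f*g}=F(omega)*G(omega)
F(omega)=1/(10 + j*omega), G(omega)=1/(5 + j*omega)
F{f*g}=1/((10 + j*omega)(5 + j*omega))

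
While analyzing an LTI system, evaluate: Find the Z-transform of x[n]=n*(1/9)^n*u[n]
Using the property Z{n * a^n * u[n]} = az/(z-a)^2
With a = 1/9: X(z) = (1/9)z/(z - 1/9)^2, |z| > 1/9

Answer: (1/9)z/(z - 1/9)^2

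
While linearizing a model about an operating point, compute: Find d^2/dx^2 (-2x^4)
Apply power rule 2 times:
d^1: -8x^3
d^2: -24x^2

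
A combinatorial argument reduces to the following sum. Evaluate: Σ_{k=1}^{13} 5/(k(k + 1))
Partial fractions: 5/(k(k+1)) = 5/k - 5/(k+1)
Telescoping sum: 5(1-1/14) = 5·13/14

Answer: 65/14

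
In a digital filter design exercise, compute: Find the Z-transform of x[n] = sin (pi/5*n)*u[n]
Z{sin(w0 * n) * u[n]}=z * sin(w0)/(z^2-2z * cos(w0)+1)
With w0=pi/5: X(z)=z * sin(pi/5)/(z^2-2z * cos(pi/5)+1)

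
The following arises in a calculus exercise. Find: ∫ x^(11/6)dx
Power rule: ∫ x^(11/6) dx=x^(17/6)/(17/6)+C

Answer: (6/17)·x^(17/6)+C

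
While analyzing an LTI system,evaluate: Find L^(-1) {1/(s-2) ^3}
L^(-1){1/(s-a)^n}=t^(n-1)·e^(at)/(n-1)!
Here a=2, n=3: t^2·e^(2t)/2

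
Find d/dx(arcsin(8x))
d/dx[arcsin(u)]=u'/√(1-u²), u=8x, u'=8

Answer: 8/√(1-64x²)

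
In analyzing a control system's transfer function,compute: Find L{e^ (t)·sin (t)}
First shifting: L{e^(at)f(t)} = F(s-a)
L{sin(t)} = 1/(s²+1)
Shift: 1/((s-1)²+1)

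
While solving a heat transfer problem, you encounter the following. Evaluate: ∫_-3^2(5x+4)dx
Step 1: Find antiderivative F(x) = (5/2)x^2 + 4x
Step 2: F(2) - F(-3) = 18 - (21/2) = 15/2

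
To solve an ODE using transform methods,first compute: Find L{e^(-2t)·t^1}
First shifting: L{e^(at)f(t)} = F(s-a)
L{t^1} = 1/s^2
Shift s → s + 2: 1/(s + 2)^2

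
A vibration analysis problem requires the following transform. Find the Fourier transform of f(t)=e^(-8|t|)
Using the standard pair: F{e^(-a|t|)}=2a/(a^2 + omega^2)
With a=8: F(omega)=16/(64 + omega^2)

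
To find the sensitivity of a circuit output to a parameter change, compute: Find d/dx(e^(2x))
Chain rule: d/dx[e^u] = e^u · u' where u = 2x
u' = 2

Answer: 2·e^(2x)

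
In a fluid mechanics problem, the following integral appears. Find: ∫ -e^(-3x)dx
Since d/dx[e^(-3x)] = -3e^(-3x), we get 1/3 e^(-3x)+C

Answer: (1/3)e^(-3x)+C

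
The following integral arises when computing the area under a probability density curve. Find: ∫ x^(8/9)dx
Power rule: ∫ x^(8/9) dx=x^(17/9)/(17/9)+C

Answer: (9/17)·x^(17/9)+C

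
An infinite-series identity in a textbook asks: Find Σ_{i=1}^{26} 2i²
=2·n(n+1)(2n+1)/6=2·26·27·53/6=12402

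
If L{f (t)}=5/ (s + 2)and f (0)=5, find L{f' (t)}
L{f'(t)}=s·F(s) - f(0)=5s/(s+2)-5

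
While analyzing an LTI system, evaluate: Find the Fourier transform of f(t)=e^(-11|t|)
Using the standard pair: F{e^(-a|t|)}=2a/(a^2 + omega^2)
With a=11: F(omega)=22/(121 + omega^2)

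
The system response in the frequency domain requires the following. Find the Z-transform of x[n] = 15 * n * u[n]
Z{n*u[n]}=z/(z-1)^2
By linearity: Z{15*n*u[n]}=15z/(z-1)^2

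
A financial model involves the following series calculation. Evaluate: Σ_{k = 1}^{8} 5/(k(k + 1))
Partial fractions: 5/(k(k+1)) = 5/k - 5/(k+1)
Telescoping sum: 5(1-1/9) = 5·8/9

Answer: 40/9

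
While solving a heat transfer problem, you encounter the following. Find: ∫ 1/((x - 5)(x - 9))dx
Partial fractions: 1/((x-5)(x-9)) = A/(x-5)+B/(x-9)
A = -1/4, B = 1/4
∫ [-1/4· 1/(x-5)+1/4· 1/(x-9)] dx
= (1/4)[ln|x-9| - ln|x-5|]+C

Answer: (1/4)·ln|(x-9)/(x-5)|+C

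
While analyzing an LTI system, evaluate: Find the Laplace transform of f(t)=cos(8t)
L{cos(wt)} = s/(s² + w²)
L{cos(8t)} = s/(s² + 64)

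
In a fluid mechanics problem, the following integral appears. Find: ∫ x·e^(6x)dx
Integration by parts: u = x, dv = e^(6x) dx
du = dx, v = e^(6x)/6
= x·e^(6x)/6 - ∫ e^(6x)/6 dx
= x·e^(6x)/6 - e^(6x)/36 + C

Answer: e^(6x)(x/6 - 1/36) + C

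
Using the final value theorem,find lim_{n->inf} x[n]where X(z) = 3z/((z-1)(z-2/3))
Final value theorem: lim x[n]=lim_{z->1} (z-1)*X(z)
(z-1)*X(z)=3z/(z-2/3)
As z->1: 3/(1 - 2/3)=3/(1/3)=9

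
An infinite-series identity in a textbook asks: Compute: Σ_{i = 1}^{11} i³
Using formula: Σ i^3 = [n(n + 1)/2]² = [11·12/2]² = 4356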